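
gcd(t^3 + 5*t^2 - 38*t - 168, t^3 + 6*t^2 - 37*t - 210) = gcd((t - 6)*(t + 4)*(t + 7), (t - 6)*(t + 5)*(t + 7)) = t^2 + t - 42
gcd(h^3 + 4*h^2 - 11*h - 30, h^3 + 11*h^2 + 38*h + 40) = h^2 + 7*h + 10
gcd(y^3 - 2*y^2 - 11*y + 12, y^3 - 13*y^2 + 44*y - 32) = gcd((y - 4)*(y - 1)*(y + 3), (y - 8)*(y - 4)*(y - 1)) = y^2 - 5*y + 4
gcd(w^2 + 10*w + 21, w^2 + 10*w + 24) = 1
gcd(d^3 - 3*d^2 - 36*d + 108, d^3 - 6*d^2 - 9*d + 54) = d^2 - 9*d + 18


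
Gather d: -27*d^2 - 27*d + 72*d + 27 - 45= -27*d^2 + 45*d - 18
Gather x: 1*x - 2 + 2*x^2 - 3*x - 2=2*x^2 - 2*x - 4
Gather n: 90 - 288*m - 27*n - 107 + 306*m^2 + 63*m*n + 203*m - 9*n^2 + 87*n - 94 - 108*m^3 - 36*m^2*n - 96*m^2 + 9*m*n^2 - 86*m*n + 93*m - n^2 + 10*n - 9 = -108*m^3 + 210*m^2 + 8*m + n^2*(9*m - 10) + n*(-36*m^2 - 23*m + 70) - 120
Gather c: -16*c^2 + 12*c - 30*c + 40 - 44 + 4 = -16*c^2 - 18*c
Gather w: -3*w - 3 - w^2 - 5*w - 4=-w^2 - 8*w - 7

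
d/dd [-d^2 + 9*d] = 9 - 2*d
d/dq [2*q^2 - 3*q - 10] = 4*q - 3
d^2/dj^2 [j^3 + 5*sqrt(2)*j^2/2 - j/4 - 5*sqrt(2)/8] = 6*j + 5*sqrt(2)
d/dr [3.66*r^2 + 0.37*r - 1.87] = 7.32*r + 0.37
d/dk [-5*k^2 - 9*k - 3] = -10*k - 9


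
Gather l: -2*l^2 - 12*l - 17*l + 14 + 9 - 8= -2*l^2 - 29*l + 15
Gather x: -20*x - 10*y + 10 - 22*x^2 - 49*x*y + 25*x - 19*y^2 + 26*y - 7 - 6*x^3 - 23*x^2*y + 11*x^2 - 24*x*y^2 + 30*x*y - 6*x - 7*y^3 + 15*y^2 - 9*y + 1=-6*x^3 + x^2*(-23*y - 11) + x*(-24*y^2 - 19*y - 1) - 7*y^3 - 4*y^2 + 7*y + 4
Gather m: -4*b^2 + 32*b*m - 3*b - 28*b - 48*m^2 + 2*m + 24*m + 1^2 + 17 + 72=-4*b^2 - 31*b - 48*m^2 + m*(32*b + 26) + 90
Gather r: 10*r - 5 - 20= 10*r - 25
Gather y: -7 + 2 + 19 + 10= 24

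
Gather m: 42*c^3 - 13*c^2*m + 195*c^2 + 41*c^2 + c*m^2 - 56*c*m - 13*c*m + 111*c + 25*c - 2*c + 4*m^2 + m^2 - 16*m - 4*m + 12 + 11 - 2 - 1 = 42*c^3 + 236*c^2 + 134*c + m^2*(c + 5) + m*(-13*c^2 - 69*c - 20) + 20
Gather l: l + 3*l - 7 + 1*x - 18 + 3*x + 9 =4*l + 4*x - 16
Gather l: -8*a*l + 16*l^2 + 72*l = 16*l^2 + l*(72 - 8*a)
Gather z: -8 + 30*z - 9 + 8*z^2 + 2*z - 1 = 8*z^2 + 32*z - 18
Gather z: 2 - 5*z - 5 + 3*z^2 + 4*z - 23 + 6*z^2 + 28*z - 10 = 9*z^2 + 27*z - 36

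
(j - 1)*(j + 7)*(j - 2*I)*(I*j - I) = I*j^4 + 2*j^3 + 5*I*j^3 + 10*j^2 - 13*I*j^2 - 26*j + 7*I*j + 14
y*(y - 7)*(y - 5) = y^3 - 12*y^2 + 35*y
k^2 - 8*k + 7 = (k - 7)*(k - 1)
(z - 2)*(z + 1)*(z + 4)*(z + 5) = z^4 + 8*z^3 + 9*z^2 - 38*z - 40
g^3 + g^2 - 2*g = g*(g - 1)*(g + 2)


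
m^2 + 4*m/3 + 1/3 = (m + 1/3)*(m + 1)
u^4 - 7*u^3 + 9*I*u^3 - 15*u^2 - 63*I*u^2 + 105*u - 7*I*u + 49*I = (u - 7)*(u + I)^2*(u + 7*I)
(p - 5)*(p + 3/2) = p^2 - 7*p/2 - 15/2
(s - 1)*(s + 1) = s^2 - 1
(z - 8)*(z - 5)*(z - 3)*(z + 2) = z^4 - 14*z^3 + 47*z^2 + 38*z - 240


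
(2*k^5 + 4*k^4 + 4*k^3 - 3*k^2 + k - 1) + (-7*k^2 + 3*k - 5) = 2*k^5 + 4*k^4 + 4*k^3 - 10*k^2 + 4*k - 6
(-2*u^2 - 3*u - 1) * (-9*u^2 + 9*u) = 18*u^4 + 9*u^3 - 18*u^2 - 9*u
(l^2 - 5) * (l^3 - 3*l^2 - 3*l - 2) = l^5 - 3*l^4 - 8*l^3 + 13*l^2 + 15*l + 10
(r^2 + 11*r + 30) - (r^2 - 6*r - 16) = 17*r + 46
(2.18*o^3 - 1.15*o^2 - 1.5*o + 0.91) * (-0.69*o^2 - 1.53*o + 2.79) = -1.5042*o^5 - 2.5419*o^4 + 8.8767*o^3 - 1.5414*o^2 - 5.5773*o + 2.5389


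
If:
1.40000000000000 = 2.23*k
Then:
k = 0.63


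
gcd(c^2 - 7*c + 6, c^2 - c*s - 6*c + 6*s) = c - 6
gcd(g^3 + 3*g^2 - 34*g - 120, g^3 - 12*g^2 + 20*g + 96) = g - 6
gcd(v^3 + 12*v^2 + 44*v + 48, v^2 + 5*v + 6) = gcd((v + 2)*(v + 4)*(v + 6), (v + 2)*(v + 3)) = v + 2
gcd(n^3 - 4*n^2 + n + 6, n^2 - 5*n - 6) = n + 1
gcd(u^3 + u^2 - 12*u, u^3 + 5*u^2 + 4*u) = u^2 + 4*u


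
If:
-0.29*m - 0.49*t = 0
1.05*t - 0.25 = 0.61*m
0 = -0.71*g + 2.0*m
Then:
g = -0.57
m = -0.20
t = 0.12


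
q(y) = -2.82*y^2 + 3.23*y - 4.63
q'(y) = 3.23 - 5.64*y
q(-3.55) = -51.64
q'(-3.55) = 23.25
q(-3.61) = -53.04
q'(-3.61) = 23.59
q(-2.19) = -25.23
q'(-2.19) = 15.58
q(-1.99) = -22.23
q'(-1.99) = 14.45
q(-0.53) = -7.13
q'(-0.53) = 6.22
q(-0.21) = -5.43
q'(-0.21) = 4.41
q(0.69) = -3.74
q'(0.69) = -0.66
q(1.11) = -4.52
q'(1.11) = -3.03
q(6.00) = -86.77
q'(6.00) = -30.61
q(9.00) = -203.98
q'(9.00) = -47.53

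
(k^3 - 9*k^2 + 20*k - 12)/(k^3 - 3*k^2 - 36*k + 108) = (k^2 - 3*k + 2)/(k^2 + 3*k - 18)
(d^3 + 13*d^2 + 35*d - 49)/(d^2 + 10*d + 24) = (d^3 + 13*d^2 + 35*d - 49)/(d^2 + 10*d + 24)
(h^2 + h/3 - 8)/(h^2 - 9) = (h - 8/3)/(h - 3)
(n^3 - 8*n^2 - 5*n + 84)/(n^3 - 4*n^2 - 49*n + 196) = (n + 3)/(n + 7)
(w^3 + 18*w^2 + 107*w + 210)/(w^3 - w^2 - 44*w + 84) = (w^2 + 11*w + 30)/(w^2 - 8*w + 12)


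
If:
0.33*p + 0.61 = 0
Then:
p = -1.85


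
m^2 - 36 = (m - 6)*(m + 6)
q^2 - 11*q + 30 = (q - 6)*(q - 5)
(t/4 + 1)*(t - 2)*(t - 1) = t^3/4 + t^2/4 - 5*t/2 + 2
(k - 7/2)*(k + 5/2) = k^2 - k - 35/4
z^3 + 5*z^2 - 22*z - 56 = (z - 4)*(z + 2)*(z + 7)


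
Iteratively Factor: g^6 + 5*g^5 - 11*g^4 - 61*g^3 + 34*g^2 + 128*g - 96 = (g + 4)*(g^5 + g^4 - 15*g^3 - g^2 + 38*g - 24) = (g + 2)*(g + 4)*(g^4 - g^3 - 13*g^2 + 25*g - 12) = (g - 3)*(g + 2)*(g + 4)*(g^3 + 2*g^2 - 7*g + 4) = (g - 3)*(g - 1)*(g + 2)*(g + 4)*(g^2 + 3*g - 4) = (g - 3)*(g - 1)^2*(g + 2)*(g + 4)*(g + 4)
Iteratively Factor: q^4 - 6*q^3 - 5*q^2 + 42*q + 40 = (q - 4)*(q^3 - 2*q^2 - 13*q - 10) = (q - 4)*(q + 1)*(q^2 - 3*q - 10) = (q - 4)*(q + 1)*(q + 2)*(q - 5)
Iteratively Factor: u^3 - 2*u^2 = (u)*(u^2 - 2*u) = u*(u - 2)*(u)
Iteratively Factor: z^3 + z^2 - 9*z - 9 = (z + 1)*(z^2 - 9) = (z + 1)*(z + 3)*(z - 3)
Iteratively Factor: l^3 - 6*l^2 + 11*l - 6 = (l - 2)*(l^2 - 4*l + 3) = (l - 2)*(l - 1)*(l - 3)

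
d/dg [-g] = -1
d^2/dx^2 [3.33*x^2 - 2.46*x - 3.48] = 6.66000000000000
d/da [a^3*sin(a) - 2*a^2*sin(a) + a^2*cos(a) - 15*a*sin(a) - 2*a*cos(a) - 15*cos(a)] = a^3*cos(a) - 2*sqrt(2)*a^2*cos(a + pi/4) - 2*a*sin(a) - 13*a*cos(a) - 2*cos(a)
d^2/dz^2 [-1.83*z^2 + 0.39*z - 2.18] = -3.66000000000000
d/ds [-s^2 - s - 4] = -2*s - 1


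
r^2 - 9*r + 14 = (r - 7)*(r - 2)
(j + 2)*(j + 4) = j^2 + 6*j + 8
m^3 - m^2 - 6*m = m*(m - 3)*(m + 2)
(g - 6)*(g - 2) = g^2 - 8*g + 12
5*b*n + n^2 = n*(5*b + n)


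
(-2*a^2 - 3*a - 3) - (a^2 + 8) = -3*a^2 - 3*a - 11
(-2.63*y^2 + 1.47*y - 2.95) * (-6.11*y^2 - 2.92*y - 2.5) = 16.0693*y^4 - 1.3021*y^3 + 20.3071*y^2 + 4.939*y + 7.375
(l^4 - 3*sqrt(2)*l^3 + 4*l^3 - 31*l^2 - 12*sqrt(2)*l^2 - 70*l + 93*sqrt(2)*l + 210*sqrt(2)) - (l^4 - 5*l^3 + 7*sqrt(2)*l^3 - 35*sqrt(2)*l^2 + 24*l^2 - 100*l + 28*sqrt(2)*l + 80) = -10*sqrt(2)*l^3 + 9*l^3 - 55*l^2 + 23*sqrt(2)*l^2 + 30*l + 65*sqrt(2)*l - 80 + 210*sqrt(2)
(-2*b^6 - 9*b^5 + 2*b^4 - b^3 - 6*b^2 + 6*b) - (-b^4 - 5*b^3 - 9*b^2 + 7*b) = -2*b^6 - 9*b^5 + 3*b^4 + 4*b^3 + 3*b^2 - b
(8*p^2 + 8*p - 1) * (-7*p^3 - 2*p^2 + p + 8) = -56*p^5 - 72*p^4 - p^3 + 74*p^2 + 63*p - 8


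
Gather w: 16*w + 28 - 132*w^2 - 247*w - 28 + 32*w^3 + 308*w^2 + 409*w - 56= 32*w^3 + 176*w^2 + 178*w - 56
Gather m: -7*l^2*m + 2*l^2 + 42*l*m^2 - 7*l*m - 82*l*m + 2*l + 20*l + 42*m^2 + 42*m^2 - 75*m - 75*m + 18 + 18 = 2*l^2 + 22*l + m^2*(42*l + 84) + m*(-7*l^2 - 89*l - 150) + 36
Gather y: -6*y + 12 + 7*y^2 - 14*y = 7*y^2 - 20*y + 12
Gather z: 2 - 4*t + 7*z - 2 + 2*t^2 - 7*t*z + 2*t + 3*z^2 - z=2*t^2 - 2*t + 3*z^2 + z*(6 - 7*t)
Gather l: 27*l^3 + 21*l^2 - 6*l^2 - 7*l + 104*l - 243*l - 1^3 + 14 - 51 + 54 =27*l^3 + 15*l^2 - 146*l + 16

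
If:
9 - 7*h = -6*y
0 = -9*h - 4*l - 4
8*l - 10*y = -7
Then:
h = 42/89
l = -367/178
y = -169/178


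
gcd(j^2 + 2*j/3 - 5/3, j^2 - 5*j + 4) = j - 1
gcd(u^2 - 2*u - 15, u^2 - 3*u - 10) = u - 5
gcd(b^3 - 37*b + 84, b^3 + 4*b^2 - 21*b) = b^2 + 4*b - 21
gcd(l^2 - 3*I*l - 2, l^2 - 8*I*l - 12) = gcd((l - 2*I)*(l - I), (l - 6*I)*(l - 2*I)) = l - 2*I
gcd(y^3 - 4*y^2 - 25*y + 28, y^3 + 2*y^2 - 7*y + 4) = y^2 + 3*y - 4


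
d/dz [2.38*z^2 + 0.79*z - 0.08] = 4.76*z + 0.79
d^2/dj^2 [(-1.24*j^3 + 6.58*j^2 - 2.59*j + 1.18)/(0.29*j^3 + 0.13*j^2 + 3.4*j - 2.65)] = (2.22044604925031e-16*j^7 + 1.200252*j^6 + 6.028926*j^5 - 49.757562*j^4 + 41.186054*j^3 + 63.850812*j^2 - 49.03059*j + 73.83892)/(0.024389*j^9 + 0.032799*j^8 + 0.872523*j^7 + 0.102682*j^6 + 9.63015*j^5 - 11.303355*j^4 + 38.385775*j^3 - 89.163225*j^2 + 71.6295*j - 18.609625)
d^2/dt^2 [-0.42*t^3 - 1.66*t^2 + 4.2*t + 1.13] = -2.52*t - 3.32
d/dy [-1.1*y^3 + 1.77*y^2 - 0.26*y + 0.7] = -3.3*y^2 + 3.54*y - 0.26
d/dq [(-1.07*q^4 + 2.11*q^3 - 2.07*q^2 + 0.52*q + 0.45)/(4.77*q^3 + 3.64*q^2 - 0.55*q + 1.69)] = (-5.1039*q^6 - 7.7896*q^5 + 19.3198*q^4 - 14.515*q^3 + 3.5039*q^2 - 10.2726*q + 1.1263)/(22.7529*q^6 + 34.7256*q^5 + 8.0026*q^4 + 12.1186*q^3 + 12.6057*q^2 - 1.859*q + 2.8561)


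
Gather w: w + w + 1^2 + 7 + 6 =2*w + 14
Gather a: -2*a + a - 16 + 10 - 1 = -a - 7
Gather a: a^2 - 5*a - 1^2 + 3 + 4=a^2 - 5*a + 6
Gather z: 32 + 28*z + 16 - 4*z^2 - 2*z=-4*z^2 + 26*z + 48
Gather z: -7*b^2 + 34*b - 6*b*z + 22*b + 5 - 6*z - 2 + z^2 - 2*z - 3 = -7*b^2 + 56*b + z^2 + z*(-6*b - 8)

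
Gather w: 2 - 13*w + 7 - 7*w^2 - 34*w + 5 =-7*w^2 - 47*w + 14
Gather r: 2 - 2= 0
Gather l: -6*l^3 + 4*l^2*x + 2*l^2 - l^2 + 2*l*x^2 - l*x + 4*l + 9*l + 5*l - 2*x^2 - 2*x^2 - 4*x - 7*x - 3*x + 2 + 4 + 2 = -6*l^3 + l^2*(4*x + 1) + l*(2*x^2 - x + 18) - 4*x^2 - 14*x + 8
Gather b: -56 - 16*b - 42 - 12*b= -28*b - 98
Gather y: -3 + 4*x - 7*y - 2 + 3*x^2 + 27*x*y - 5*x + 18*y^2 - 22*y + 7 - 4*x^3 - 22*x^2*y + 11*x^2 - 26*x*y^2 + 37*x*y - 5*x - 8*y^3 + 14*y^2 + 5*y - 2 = -4*x^3 + 14*x^2 - 6*x - 8*y^3 + y^2*(32 - 26*x) + y*(-22*x^2 + 64*x - 24)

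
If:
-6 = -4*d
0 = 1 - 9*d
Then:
No Solution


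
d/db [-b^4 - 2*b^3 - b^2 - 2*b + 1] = -4*b^3 - 6*b^2 - 2*b - 2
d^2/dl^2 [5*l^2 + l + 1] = 10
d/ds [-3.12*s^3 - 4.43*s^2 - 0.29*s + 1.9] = -9.36*s^2 - 8.86*s - 0.29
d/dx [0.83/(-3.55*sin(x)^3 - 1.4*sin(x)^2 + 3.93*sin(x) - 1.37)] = (8.8395*sin(x)^2 + 2.324*sin(x) - 3.2619)*cos(x)/(3.55*sin(x)^3 + 1.4*sin(x)^2 - 3.93*sin(x) + 1.37)^2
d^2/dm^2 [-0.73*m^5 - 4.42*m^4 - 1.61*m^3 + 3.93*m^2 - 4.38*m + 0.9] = -14.6*m^3 - 53.04*m^2 - 9.66*m + 7.86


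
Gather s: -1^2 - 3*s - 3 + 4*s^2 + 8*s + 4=4*s^2 + 5*s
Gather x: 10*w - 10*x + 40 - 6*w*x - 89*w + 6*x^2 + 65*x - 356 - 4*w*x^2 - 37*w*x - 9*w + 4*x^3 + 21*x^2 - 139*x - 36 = -88*w + 4*x^3 + x^2*(27 - 4*w) + x*(-43*w - 84) - 352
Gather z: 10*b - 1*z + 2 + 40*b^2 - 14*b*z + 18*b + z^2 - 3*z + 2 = 40*b^2 + 28*b + z^2 + z*(-14*b - 4) + 4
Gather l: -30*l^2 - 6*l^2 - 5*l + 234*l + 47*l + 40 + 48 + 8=-36*l^2 + 276*l + 96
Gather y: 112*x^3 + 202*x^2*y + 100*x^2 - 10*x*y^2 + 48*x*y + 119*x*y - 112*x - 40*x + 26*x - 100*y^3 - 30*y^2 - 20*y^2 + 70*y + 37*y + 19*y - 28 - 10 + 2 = 112*x^3 + 100*x^2 - 126*x - 100*y^3 + y^2*(-10*x - 50) + y*(202*x^2 + 167*x + 126) - 36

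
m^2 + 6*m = m*(m + 6)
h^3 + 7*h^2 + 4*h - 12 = (h - 1)*(h + 2)*(h + 6)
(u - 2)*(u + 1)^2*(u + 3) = u^4 + 3*u^3 - 3*u^2 - 11*u - 6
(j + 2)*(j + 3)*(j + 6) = j^3 + 11*j^2 + 36*j + 36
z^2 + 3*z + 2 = (z + 1)*(z + 2)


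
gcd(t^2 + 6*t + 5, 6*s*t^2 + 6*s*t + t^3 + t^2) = t + 1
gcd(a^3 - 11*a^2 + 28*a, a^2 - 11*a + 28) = a^2 - 11*a + 28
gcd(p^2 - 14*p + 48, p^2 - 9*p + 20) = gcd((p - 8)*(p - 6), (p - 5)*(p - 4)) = 1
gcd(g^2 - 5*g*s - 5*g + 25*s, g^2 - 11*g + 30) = g - 5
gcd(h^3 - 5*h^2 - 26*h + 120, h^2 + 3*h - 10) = h + 5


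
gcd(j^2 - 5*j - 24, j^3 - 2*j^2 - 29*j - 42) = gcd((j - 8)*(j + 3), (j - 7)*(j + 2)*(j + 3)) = j + 3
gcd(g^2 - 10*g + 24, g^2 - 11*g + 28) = g - 4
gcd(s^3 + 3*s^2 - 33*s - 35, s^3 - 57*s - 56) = s^2 + 8*s + 7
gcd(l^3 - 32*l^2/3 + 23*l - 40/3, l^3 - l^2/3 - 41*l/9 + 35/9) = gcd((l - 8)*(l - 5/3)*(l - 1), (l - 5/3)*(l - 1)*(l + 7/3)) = l^2 - 8*l/3 + 5/3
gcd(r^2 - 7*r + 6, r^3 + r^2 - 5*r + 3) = r - 1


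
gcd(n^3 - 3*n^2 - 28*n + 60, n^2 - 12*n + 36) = n - 6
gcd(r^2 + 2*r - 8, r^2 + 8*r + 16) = r + 4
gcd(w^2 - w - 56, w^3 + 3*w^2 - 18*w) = 1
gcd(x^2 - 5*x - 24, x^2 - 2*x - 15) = x + 3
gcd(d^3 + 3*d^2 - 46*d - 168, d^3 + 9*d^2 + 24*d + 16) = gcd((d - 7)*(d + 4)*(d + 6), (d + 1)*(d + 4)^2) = d + 4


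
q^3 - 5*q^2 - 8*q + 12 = (q - 6)*(q - 1)*(q + 2)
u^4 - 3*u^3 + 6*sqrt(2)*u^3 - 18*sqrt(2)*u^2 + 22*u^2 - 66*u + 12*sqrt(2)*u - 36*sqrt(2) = (u - 3)*(u + sqrt(2))*(u + 2*sqrt(2))*(u + 3*sqrt(2))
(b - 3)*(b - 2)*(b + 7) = b^3 + 2*b^2 - 29*b + 42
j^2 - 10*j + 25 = (j - 5)^2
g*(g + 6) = g^2 + 6*g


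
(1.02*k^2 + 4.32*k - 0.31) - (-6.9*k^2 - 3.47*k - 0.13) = 7.92*k^2 + 7.79*k - 0.18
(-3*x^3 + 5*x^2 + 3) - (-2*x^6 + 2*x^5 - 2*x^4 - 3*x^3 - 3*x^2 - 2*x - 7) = 2*x^6 - 2*x^5 + 2*x^4 + 8*x^2 + 2*x + 10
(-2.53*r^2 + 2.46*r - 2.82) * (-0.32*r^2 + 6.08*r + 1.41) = 0.8096*r^4 - 16.1696*r^3 + 12.2919*r^2 - 13.677*r - 3.9762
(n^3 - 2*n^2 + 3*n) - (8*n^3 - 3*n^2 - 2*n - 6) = -7*n^3 + n^2 + 5*n + 6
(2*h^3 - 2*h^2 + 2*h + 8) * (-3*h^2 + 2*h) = -6*h^5 + 10*h^4 - 10*h^3 - 20*h^2 + 16*h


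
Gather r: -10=-10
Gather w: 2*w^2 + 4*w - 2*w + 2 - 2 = 2*w^2 + 2*w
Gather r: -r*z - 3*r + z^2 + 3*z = r*(-z - 3) + z^2 + 3*z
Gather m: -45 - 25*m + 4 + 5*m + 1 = -20*m - 40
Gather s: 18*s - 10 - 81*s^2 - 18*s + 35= 25 - 81*s^2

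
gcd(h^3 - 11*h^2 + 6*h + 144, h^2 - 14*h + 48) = h^2 - 14*h + 48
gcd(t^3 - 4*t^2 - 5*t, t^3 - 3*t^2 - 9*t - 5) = t^2 - 4*t - 5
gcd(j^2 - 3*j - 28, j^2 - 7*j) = j - 7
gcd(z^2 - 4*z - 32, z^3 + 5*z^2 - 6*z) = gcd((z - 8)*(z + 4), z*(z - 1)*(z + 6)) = 1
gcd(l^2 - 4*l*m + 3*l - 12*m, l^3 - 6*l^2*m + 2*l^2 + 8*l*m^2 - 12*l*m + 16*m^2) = l - 4*m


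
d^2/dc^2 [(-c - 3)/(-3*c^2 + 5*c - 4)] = 2*((c + 3)*(6*c - 5)^2 - (9*c + 4)*(3*c^2 - 5*c + 4))/(3*c^2 - 5*c + 4)^3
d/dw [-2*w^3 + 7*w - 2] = 7 - 6*w^2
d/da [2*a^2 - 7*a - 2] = 4*a - 7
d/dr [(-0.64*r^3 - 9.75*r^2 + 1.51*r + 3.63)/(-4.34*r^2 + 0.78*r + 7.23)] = (2.7776*r^4 - 0.998400000000004*r^3 - 14.9332*r^2 - 109.4766*r + 8.0859)/(18.8356*r^4 - 6.7704*r^3 - 62.148*r^2 + 11.2788*r + 52.2729)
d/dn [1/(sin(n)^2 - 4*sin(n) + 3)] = 2*(2 - sin(n))*cos(n)/(sin(n)^2 - 4*sin(n) + 3)^2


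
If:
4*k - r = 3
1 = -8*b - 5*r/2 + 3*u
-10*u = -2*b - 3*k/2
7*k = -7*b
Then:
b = -130/43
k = 130/43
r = 391/43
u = -13/86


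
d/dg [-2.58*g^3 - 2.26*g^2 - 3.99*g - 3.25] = -7.74*g^2 - 4.52*g - 3.99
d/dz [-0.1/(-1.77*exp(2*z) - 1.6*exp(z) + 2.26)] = (-0.354*exp(z) - 0.16)*exp(z)/(1.77*exp(2*z) + 1.6*exp(z) - 2.26)^2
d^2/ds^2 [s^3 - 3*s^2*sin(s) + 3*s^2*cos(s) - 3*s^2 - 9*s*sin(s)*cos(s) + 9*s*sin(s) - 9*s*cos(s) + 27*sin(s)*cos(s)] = -3*sqrt(2)*s^2*cos(s + pi/4) - 21*s*sin(s) + 18*s*sin(2*s) - 3*s*cos(s) + 6*s + 12*sin(s) - 54*sin(2*s) + 24*cos(s) - 18*cos(2*s) - 6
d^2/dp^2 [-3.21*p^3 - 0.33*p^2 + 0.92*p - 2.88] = -19.26*p - 0.66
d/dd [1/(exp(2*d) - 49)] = -2*exp(2*d)/(exp(2*d) - 49)^2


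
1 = 1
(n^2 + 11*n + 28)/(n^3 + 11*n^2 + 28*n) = 1/n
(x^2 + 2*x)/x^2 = (x + 2)/x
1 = 1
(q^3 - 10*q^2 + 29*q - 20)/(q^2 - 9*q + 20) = q - 1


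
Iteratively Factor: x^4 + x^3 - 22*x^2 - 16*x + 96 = (x + 3)*(x^3 - 2*x^2 - 16*x + 32) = (x - 4)*(x + 3)*(x^2 + 2*x - 8) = (x - 4)*(x - 2)*(x + 3)*(x + 4)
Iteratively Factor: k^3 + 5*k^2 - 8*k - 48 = (k + 4)*(k^2 + k - 12) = (k + 4)^2*(k - 3)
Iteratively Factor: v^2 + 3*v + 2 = (v + 2)*(v + 1)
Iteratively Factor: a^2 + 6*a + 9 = (a + 3)*(a + 3)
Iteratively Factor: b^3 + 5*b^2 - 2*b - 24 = (b - 2)*(b^2 + 7*b + 12) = (b - 2)*(b + 4)*(b + 3)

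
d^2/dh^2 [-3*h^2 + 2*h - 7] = -6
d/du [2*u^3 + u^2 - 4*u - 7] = 6*u^2 + 2*u - 4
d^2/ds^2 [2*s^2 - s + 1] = 4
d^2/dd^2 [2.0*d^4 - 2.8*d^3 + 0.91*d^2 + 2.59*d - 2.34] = 24.0*d^2 - 16.8*d + 1.82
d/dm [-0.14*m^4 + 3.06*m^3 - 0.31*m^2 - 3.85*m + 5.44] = -0.56*m^3 + 9.18*m^2 - 0.62*m - 3.85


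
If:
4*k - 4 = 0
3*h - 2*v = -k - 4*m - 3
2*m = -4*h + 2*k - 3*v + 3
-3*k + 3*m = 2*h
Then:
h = -54/83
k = 1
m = 47/83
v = 179/83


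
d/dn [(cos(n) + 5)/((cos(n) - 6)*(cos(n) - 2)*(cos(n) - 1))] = 2*(cos(n)^3 + 3*cos(n)^2 - 45*cos(n) + 56)*sin(n)/((cos(n) - 6)^2*(cos(n) - 2)^2*(cos(n) - 1)^2)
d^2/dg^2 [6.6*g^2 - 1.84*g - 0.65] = 13.2000000000000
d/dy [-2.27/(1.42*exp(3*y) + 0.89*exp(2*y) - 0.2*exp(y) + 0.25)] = (9.6702*exp(2*y) + 4.0406*exp(y) - 0.454)*exp(y)/(1.42*exp(3*y) + 0.89*exp(2*y) - 0.2*exp(y) + 0.25)^2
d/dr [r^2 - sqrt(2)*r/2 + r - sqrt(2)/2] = 2*r - sqrt(2)/2 + 1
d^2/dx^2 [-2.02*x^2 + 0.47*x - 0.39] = -4.04000000000000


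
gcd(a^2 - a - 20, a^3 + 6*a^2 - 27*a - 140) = a^2 - a - 20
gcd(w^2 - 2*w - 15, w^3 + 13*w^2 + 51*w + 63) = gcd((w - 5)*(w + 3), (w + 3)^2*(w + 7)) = w + 3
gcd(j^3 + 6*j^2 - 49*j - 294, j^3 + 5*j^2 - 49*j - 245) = j^2 - 49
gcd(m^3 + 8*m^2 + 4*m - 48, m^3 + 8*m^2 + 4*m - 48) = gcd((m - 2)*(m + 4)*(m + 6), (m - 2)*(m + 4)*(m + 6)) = m^3 + 8*m^2 + 4*m - 48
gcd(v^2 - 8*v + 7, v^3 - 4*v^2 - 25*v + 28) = v^2 - 8*v + 7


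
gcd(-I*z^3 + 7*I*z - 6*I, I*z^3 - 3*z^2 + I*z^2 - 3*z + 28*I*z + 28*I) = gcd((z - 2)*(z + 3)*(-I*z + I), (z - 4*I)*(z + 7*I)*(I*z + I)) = 1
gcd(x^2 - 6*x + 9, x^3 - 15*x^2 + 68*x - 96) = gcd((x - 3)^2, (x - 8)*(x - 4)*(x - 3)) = x - 3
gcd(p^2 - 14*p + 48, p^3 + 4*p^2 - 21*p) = 1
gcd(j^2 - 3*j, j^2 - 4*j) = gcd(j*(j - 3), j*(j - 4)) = j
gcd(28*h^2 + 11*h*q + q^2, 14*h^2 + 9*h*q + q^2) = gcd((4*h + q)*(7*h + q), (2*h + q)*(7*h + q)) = 7*h + q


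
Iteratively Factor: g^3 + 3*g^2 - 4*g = (g - 1)*(g^2 + 4*g) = (g - 1)*(g + 4)*(g)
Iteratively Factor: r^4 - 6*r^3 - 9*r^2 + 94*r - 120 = (r - 3)*(r^3 - 3*r^2 - 18*r + 40) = (r - 3)*(r + 4)*(r^2 - 7*r + 10) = (r - 5)*(r - 3)*(r + 4)*(r - 2)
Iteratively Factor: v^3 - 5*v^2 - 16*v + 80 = (v + 4)*(v^2 - 9*v + 20) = (v - 5)*(v + 4)*(v - 4)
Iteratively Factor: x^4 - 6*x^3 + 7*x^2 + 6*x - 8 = (x - 2)*(x^3 - 4*x^2 - x + 4) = (x - 4)*(x - 2)*(x^2 - 1) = (x - 4)*(x - 2)*(x + 1)*(x - 1)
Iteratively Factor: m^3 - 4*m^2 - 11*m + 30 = (m - 2)*(m^2 - 2*m - 15) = (m - 2)*(m + 3)*(m - 5)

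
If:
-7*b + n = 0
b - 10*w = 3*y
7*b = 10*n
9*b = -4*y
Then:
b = 0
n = 0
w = 0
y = 0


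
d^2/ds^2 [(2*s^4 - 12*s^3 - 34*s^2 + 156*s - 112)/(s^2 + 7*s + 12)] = 4*(s^3 + 9*s^2 + 27*s - 173)/(s^3 + 9*s^2 + 27*s + 27)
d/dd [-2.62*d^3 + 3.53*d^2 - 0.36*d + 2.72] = -7.86*d^2 + 7.06*d - 0.36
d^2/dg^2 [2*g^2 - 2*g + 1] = 4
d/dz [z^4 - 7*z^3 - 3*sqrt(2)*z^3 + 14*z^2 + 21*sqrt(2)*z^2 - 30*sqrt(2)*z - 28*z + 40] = 4*z^3 - 21*z^2 - 9*sqrt(2)*z^2 + 28*z + 42*sqrt(2)*z - 30*sqrt(2) - 28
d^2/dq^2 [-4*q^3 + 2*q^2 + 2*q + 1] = 4 - 24*q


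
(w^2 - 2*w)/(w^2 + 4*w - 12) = w/(w + 6)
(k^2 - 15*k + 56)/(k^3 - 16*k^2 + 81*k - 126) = (k - 8)/(k^2 - 9*k + 18)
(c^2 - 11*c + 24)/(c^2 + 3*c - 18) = (c - 8)/(c + 6)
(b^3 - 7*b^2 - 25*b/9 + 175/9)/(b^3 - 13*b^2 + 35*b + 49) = (b^2 - 25/9)/(b^2 - 6*b - 7)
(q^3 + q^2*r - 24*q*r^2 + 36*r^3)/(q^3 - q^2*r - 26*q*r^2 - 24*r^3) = (-q^3 - q^2*r + 24*q*r^2 - 36*r^3)/(-q^3 + q^2*r + 26*q*r^2 + 24*r^3)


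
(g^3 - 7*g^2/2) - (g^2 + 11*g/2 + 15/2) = g^3 - 9*g^2/2 - 11*g/2 - 15/2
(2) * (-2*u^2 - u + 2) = -4*u^2 - 2*u + 4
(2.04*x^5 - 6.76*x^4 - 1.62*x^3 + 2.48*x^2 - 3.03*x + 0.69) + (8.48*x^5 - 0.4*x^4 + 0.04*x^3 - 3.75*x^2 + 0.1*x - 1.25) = 10.52*x^5 - 7.16*x^4 - 1.58*x^3 - 1.27*x^2 - 2.93*x - 0.56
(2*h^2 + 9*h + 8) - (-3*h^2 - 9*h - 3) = 5*h^2 + 18*h + 11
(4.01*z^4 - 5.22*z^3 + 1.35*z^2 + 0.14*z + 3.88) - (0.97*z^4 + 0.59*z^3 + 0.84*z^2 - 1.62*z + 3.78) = 3.04*z^4 - 5.81*z^3 + 0.51*z^2 + 1.76*z + 0.1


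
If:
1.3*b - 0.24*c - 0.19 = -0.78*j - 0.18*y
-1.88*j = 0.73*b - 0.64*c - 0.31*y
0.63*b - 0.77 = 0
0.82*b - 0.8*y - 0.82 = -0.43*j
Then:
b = 1.22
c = -11.65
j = -4.83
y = -2.37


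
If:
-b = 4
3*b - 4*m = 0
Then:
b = -4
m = -3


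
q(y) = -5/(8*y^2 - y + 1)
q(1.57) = -0.26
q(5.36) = -0.02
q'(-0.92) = -1.04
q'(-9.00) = 0.00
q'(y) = -5*(1 - 16*y)/(8*y^2 - y + 1)^2 = 5*(16*y - 1)/(8*y^2 - y + 1)^2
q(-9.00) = -0.00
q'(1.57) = 0.33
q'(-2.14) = -0.11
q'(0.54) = 4.90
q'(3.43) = 0.03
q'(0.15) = 6.60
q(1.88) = -0.18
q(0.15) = -4.85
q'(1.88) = 0.19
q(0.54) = -1.79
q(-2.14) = -0.13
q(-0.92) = -0.58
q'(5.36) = 0.01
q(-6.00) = -0.02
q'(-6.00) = -0.00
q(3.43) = -0.05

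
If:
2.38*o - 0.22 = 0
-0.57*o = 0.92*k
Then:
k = -0.06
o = 0.09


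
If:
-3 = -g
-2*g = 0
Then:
No Solution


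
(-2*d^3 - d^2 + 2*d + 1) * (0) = 0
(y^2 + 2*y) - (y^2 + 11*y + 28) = -9*y - 28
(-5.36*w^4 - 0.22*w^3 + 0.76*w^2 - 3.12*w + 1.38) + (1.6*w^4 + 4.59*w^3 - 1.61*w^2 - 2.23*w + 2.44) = -3.76*w^4 + 4.37*w^3 - 0.85*w^2 - 5.35*w + 3.82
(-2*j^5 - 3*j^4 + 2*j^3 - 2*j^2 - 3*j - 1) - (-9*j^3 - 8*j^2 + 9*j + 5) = -2*j^5 - 3*j^4 + 11*j^3 + 6*j^2 - 12*j - 6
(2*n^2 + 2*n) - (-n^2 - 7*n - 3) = 3*n^2 + 9*n + 3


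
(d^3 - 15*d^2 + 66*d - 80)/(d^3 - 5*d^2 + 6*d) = (d^2 - 13*d + 40)/(d*(d - 3))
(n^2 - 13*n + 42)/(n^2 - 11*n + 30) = (n - 7)/(n - 5)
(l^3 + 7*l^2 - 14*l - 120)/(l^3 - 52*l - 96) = (l^2 + l - 20)/(l^2 - 6*l - 16)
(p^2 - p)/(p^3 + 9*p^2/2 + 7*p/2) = 2*(p - 1)/(2*p^2 + 9*p + 7)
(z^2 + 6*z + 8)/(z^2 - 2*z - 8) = (z + 4)/(z - 4)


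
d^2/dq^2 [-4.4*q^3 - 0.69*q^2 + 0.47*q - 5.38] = -26.4*q - 1.38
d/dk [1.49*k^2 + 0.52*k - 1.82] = 2.98*k + 0.52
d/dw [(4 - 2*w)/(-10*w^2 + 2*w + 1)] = 10*(-2*w^2 + 8*w - 1)/(100*w^4 - 40*w^3 - 16*w^2 + 4*w + 1)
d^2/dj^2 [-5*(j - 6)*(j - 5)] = -10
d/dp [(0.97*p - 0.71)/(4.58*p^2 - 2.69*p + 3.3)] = (-4.4426*p^2 + 6.5036*p + 1.2911)/(20.9764*p^4 - 24.6404*p^3 + 37.4641*p^2 - 17.754*p + 10.89)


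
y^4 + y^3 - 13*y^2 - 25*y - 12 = (y - 4)*(y + 1)^2*(y + 3)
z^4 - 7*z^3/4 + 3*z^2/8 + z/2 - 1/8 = (z - 1)^2*(z - 1/4)*(z + 1/2)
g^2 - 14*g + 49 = (g - 7)^2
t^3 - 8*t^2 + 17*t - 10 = (t - 5)*(t - 2)*(t - 1)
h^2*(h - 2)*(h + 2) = h^4 - 4*h^2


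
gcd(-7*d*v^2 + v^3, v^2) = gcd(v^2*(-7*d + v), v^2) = v^2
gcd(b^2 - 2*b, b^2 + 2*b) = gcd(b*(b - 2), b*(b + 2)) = b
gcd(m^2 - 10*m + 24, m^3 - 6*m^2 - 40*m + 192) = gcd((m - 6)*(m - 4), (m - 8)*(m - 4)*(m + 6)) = m - 4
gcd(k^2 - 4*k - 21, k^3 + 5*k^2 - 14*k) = 1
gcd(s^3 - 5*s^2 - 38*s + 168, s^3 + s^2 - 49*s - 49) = s - 7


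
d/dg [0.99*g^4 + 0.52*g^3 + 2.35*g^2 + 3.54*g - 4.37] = 3.96*g^3 + 1.56*g^2 + 4.7*g + 3.54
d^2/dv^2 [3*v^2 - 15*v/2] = 6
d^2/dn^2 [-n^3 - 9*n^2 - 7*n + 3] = -6*n - 18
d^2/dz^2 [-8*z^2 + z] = -16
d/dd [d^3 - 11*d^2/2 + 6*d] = 3*d^2 - 11*d + 6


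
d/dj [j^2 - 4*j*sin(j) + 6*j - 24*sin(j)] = -4*j*cos(j) + 2*j - 4*sin(j) - 24*cos(j) + 6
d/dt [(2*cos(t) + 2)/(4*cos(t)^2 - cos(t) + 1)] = 4*(4*cos(t) + cos(2*t))*sin(t)/(4*sin(t)^2 + cos(t) - 5)^2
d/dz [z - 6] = 1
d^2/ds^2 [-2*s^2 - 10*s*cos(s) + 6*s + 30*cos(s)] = 10*s*cos(s) + 20*sin(s) - 30*cos(s) - 4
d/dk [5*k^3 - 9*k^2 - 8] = 3*k*(5*k - 6)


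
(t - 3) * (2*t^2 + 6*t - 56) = 2*t^3 - 74*t + 168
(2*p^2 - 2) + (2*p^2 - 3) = 4*p^2 - 5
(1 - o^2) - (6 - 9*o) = -o^2 + 9*o - 5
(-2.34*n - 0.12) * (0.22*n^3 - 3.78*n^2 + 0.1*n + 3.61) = -0.5148*n^4 + 8.8188*n^3 + 0.2196*n^2 - 8.4594*n - 0.4332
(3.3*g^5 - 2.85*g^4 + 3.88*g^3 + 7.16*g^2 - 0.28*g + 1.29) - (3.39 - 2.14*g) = 3.3*g^5 - 2.85*g^4 + 3.88*g^3 + 7.16*g^2 + 1.86*g - 2.1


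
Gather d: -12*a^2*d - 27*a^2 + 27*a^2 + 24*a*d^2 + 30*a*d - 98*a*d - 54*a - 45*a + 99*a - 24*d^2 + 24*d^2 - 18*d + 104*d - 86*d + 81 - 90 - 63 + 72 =24*a*d^2 + d*(-12*a^2 - 68*a)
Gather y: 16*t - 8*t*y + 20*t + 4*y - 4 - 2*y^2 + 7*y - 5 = 36*t - 2*y^2 + y*(11 - 8*t) - 9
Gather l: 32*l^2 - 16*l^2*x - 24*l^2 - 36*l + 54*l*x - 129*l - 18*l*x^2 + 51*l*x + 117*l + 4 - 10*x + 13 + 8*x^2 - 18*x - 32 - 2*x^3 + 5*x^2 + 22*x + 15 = l^2*(8 - 16*x) + l*(-18*x^2 + 105*x - 48) - 2*x^3 + 13*x^2 - 6*x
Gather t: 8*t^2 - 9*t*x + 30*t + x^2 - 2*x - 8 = 8*t^2 + t*(30 - 9*x) + x^2 - 2*x - 8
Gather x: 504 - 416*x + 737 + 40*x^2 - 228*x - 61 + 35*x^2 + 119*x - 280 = 75*x^2 - 525*x + 900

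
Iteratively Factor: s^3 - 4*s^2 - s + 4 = (s + 1)*(s^2 - 5*s + 4) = (s - 4)*(s + 1)*(s - 1)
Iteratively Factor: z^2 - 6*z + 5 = (z - 5)*(z - 1)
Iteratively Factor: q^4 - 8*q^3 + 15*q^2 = (q - 3)*(q^3 - 5*q^2) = q*(q - 3)*(q^2 - 5*q) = q^2*(q - 3)*(q - 5)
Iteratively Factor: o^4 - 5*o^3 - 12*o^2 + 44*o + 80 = (o + 2)*(o^3 - 7*o^2 + 2*o + 40) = (o - 5)*(o + 2)*(o^2 - 2*o - 8) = (o - 5)*(o + 2)^2*(o - 4)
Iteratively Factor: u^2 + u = (u)*(u + 1)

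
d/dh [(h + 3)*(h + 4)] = 2*h + 7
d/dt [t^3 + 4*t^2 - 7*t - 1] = 3*t^2 + 8*t - 7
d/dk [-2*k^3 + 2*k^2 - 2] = 2*k*(2 - 3*k)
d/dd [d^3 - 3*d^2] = 3*d*(d - 2)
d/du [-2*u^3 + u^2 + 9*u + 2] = -6*u^2 + 2*u + 9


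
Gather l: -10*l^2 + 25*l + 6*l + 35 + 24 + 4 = -10*l^2 + 31*l + 63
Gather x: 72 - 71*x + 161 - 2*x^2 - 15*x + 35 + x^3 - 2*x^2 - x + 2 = x^3 - 4*x^2 - 87*x + 270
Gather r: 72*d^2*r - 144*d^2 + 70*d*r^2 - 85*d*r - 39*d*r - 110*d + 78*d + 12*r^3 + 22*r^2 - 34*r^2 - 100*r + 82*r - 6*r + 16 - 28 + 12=-144*d^2 - 32*d + 12*r^3 + r^2*(70*d - 12) + r*(72*d^2 - 124*d - 24)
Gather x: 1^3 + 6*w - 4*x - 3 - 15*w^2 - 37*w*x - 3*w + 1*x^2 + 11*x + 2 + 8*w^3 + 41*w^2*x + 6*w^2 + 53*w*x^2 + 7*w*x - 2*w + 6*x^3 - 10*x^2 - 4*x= 8*w^3 - 9*w^2 + w + 6*x^3 + x^2*(53*w - 9) + x*(41*w^2 - 30*w + 3)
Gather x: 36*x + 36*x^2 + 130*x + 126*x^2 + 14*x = 162*x^2 + 180*x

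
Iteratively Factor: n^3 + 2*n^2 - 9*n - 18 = (n - 3)*(n^2 + 5*n + 6) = (n - 3)*(n + 2)*(n + 3)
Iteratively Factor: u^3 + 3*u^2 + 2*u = (u + 1)*(u^2 + 2*u) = u*(u + 1)*(u + 2)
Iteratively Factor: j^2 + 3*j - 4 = (j - 1)*(j + 4)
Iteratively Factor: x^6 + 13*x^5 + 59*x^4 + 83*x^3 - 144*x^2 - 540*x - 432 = (x + 3)*(x^5 + 10*x^4 + 29*x^3 - 4*x^2 - 132*x - 144) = (x + 3)^2*(x^4 + 7*x^3 + 8*x^2 - 28*x - 48) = (x + 2)*(x + 3)^2*(x^3 + 5*x^2 - 2*x - 24) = (x + 2)*(x + 3)^2*(x + 4)*(x^2 + x - 6) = (x + 2)*(x + 3)^3*(x + 4)*(x - 2)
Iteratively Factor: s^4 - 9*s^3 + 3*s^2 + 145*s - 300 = (s - 5)*(s^3 - 4*s^2 - 17*s + 60) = (s - 5)*(s - 3)*(s^2 - s - 20) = (s - 5)^2*(s - 3)*(s + 4)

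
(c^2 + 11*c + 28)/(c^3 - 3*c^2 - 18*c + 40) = (c + 7)/(c^2 - 7*c + 10)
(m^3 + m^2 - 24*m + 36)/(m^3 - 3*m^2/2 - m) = 2*(m^2 + 3*m - 18)/(m*(2*m + 1))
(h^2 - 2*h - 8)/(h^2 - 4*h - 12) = (h - 4)/(h - 6)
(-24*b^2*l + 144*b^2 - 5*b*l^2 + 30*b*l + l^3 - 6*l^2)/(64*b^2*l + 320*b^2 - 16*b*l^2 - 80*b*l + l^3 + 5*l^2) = (-3*b*l + 18*b - l^2 + 6*l)/(8*b*l + 40*b - l^2 - 5*l)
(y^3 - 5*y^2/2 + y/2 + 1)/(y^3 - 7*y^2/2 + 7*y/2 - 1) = (2*y + 1)/(2*y - 1)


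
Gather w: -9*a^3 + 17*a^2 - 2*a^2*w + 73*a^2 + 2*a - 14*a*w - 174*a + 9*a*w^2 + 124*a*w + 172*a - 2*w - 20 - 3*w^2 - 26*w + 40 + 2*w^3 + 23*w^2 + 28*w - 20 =-9*a^3 + 90*a^2 + 2*w^3 + w^2*(9*a + 20) + w*(-2*a^2 + 110*a)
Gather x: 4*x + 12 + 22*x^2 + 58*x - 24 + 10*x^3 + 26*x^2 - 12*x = 10*x^3 + 48*x^2 + 50*x - 12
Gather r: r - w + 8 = r - w + 8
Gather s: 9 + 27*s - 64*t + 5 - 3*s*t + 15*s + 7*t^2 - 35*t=s*(42 - 3*t) + 7*t^2 - 99*t + 14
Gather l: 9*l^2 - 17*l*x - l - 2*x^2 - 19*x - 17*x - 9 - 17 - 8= 9*l^2 + l*(-17*x - 1) - 2*x^2 - 36*x - 34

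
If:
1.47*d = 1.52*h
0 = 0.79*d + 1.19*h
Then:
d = 0.00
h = 0.00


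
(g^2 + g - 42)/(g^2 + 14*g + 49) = (g - 6)/(g + 7)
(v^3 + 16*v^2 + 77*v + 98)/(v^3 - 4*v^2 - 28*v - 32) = (v^2 + 14*v + 49)/(v^2 - 6*v - 16)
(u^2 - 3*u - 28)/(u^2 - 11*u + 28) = (u + 4)/(u - 4)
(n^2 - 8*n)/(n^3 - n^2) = (n - 8)/(n*(n - 1))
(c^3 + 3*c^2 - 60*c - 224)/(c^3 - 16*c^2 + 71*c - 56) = (c^2 + 11*c + 28)/(c^2 - 8*c + 7)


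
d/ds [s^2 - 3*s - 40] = 2*s - 3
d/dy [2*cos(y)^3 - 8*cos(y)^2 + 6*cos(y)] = 2*(-3*cos(y)^2 + 8*cos(y) - 3)*sin(y)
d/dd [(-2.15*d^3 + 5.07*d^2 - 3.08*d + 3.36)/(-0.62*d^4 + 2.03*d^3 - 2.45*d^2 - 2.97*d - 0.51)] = (-1.333*d^6 + 6.2868*d^5 - 10.7534*d^4 + 33.6086*d^3 - 39.7768*d^2 + 11.2926*d + 11.55)/(0.3844*d^8 - 2.5172*d^7 + 7.1589*d^6 - 6.2642*d^5 - 5.4233*d^4 + 12.4824*d^3 + 11.3199*d^2 + 3.0294*d + 0.2601)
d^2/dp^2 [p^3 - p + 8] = 6*p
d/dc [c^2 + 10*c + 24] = 2*c + 10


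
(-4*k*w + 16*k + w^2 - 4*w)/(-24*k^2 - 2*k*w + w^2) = (4*k*w - 16*k - w^2 + 4*w)/(24*k^2 + 2*k*w - w^2)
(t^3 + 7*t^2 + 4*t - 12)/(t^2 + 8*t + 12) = t - 1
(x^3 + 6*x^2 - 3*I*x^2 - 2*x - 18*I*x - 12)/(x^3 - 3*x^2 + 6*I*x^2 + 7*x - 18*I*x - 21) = (x^2 + 2*x*(3 - I) - 12*I)/(x^2 + x*(-3 + 7*I) - 21*I)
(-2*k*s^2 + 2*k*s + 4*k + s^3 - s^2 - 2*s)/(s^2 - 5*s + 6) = (-2*k*s - 2*k + s^2 + s)/(s - 3)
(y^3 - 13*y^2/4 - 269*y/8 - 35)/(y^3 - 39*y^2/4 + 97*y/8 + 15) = (8*y^2 + 38*y + 35)/(8*y^2 - 14*y - 15)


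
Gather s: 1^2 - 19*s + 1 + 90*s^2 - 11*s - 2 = 90*s^2 - 30*s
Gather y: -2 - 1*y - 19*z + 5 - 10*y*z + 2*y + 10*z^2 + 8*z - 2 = y*(1 - 10*z) + 10*z^2 - 11*z + 1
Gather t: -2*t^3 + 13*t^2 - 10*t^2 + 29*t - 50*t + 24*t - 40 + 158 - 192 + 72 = -2*t^3 + 3*t^2 + 3*t - 2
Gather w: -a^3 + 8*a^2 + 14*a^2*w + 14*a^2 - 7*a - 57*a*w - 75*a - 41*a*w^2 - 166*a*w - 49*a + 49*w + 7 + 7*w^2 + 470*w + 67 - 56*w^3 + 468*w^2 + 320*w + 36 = -a^3 + 22*a^2 - 131*a - 56*w^3 + w^2*(475 - 41*a) + w*(14*a^2 - 223*a + 839) + 110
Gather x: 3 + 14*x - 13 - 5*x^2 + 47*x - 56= -5*x^2 + 61*x - 66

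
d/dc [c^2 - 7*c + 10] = 2*c - 7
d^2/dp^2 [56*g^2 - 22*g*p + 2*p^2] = 4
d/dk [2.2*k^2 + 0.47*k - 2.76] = 4.4*k + 0.47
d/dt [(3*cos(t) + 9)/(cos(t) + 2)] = 3*sin(t)/(cos(t) + 2)^2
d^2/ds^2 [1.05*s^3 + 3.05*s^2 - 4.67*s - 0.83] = 6.3*s + 6.1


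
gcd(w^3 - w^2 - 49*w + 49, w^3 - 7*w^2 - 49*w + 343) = w^2 - 49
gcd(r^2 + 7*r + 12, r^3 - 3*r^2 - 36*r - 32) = r + 4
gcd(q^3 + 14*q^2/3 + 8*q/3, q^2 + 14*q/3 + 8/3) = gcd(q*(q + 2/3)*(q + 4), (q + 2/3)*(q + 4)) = q^2 + 14*q/3 + 8/3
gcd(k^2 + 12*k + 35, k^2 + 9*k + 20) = k + 5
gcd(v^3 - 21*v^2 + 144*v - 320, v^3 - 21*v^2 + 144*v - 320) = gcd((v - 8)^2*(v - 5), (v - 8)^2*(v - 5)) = v^3 - 21*v^2 + 144*v - 320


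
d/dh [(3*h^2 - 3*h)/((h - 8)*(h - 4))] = 3*(-11*h^2 + 64*h - 32)/(h^4 - 24*h^3 + 208*h^2 - 768*h + 1024)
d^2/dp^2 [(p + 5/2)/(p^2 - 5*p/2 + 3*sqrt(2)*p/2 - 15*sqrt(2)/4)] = 16*((2*p + 5)*(4*p - 5 + 3*sqrt(2))^2 - 3*(2*p + sqrt(2))*(4*p^2 - 10*p + 6*sqrt(2)*p - 15*sqrt(2)))/(4*p^2 - 10*p + 6*sqrt(2)*p - 15*sqrt(2))^3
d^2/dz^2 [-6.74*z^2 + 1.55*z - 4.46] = -13.4800000000000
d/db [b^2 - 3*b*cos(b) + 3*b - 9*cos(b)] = 3*b*sin(b) + 2*b + 9*sin(b) - 3*cos(b) + 3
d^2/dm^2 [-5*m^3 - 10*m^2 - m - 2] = -30*m - 20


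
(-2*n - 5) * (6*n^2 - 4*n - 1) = -12*n^3 - 22*n^2 + 22*n + 5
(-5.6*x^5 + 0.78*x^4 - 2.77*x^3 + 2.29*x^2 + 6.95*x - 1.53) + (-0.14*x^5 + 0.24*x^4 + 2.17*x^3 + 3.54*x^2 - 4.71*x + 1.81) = -5.74*x^5 + 1.02*x^4 - 0.6*x^3 + 5.83*x^2 + 2.24*x + 0.28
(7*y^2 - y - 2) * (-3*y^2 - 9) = -21*y^4 + 3*y^3 - 57*y^2 + 9*y + 18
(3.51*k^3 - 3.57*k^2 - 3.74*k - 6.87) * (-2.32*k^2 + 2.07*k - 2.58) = -8.1432*k^5 + 15.5481*k^4 - 7.7689*k^3 + 17.4072*k^2 - 4.5717*k + 17.7246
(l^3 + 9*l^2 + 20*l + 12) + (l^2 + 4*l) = l^3 + 10*l^2 + 24*l + 12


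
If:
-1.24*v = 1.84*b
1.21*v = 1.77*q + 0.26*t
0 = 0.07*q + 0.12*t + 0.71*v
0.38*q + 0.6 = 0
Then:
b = 0.63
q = -1.58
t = 6.42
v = -0.93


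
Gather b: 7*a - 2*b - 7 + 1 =7*a - 2*b - 6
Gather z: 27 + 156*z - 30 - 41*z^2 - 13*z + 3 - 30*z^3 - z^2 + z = -30*z^3 - 42*z^2 + 144*z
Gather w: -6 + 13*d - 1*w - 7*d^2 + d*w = -7*d^2 + 13*d + w*(d - 1) - 6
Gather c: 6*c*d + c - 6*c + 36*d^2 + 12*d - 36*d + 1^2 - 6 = c*(6*d - 5) + 36*d^2 - 24*d - 5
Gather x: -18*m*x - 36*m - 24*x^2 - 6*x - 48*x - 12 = -36*m - 24*x^2 + x*(-18*m - 54) - 12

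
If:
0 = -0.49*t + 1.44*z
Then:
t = 2.93877551020408*z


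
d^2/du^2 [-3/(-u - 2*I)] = 6/(u + 2*I)^3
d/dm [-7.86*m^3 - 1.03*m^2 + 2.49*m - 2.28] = -23.58*m^2 - 2.06*m + 2.49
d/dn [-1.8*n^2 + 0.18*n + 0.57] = 0.18 - 3.6*n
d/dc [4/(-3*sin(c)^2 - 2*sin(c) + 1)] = 8*(3*sin(c) + 1)*cos(c)/(3*sin(c)^2 + 2*sin(c) - 1)^2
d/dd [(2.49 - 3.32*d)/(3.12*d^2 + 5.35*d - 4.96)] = (10.3584*d^2 - 15.5376*d + 3.1457)/(9.7344*d^4 + 33.384*d^3 - 2.32790000000001*d^2 - 53.072*d + 24.6016)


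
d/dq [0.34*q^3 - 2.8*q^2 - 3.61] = q*(1.02*q - 5.6)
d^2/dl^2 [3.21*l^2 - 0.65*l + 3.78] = 6.42000000000000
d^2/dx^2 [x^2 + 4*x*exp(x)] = 4*x*exp(x) + 8*exp(x) + 2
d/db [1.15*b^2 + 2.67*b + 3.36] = 2.3*b + 2.67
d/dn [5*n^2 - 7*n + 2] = 10*n - 7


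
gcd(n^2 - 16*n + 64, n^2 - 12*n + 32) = n - 8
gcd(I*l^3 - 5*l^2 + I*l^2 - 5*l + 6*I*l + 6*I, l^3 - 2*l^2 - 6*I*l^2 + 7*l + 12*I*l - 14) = 1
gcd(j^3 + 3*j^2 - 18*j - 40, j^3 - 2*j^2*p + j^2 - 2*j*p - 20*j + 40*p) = j^2 + j - 20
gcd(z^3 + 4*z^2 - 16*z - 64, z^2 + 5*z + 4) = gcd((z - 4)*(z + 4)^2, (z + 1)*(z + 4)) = z + 4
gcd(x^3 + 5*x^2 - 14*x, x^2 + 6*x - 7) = x + 7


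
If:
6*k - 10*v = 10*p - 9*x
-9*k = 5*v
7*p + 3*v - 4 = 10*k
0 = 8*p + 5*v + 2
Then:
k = -230/301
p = -334/301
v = 414/301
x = 2180/2709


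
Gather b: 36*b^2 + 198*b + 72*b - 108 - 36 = 36*b^2 + 270*b - 144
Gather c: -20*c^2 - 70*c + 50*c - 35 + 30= -20*c^2 - 20*c - 5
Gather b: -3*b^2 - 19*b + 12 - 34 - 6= -3*b^2 - 19*b - 28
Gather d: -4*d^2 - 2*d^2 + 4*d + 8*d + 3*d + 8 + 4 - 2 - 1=-6*d^2 + 15*d + 9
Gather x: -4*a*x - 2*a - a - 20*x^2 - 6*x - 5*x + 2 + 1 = -3*a - 20*x^2 + x*(-4*a - 11) + 3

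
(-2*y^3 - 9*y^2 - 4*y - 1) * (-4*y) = 8*y^4 + 36*y^3 + 16*y^2 + 4*y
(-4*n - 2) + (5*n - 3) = n - 5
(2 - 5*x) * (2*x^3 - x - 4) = -10*x^4 + 4*x^3 + 5*x^2 + 18*x - 8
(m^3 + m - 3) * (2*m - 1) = 2*m^4 - m^3 + 2*m^2 - 7*m + 3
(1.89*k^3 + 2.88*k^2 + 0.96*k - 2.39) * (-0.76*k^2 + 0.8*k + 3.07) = -1.4364*k^5 - 0.6768*k^4 + 7.3767*k^3 + 11.426*k^2 + 1.0352*k - 7.3373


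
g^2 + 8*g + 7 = (g + 1)*(g + 7)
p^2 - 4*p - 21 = (p - 7)*(p + 3)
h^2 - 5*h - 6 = (h - 6)*(h + 1)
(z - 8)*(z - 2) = z^2 - 10*z + 16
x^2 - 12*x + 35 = (x - 7)*(x - 5)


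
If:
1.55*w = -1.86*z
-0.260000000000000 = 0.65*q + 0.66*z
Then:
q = -1.01538461538462*z - 0.4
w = -1.2*z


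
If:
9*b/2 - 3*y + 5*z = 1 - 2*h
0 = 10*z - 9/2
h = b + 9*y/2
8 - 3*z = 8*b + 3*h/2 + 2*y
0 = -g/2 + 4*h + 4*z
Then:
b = 4067/10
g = -63058/5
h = -15769/10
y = -2204/5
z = 9/20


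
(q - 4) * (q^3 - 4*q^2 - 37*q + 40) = q^4 - 8*q^3 - 21*q^2 + 188*q - 160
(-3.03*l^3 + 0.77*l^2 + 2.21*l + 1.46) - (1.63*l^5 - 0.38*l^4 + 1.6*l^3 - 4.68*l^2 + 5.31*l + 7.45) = -1.63*l^5 + 0.38*l^4 - 4.63*l^3 + 5.45*l^2 - 3.1*l - 5.99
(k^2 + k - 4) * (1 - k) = -k^3 + 5*k - 4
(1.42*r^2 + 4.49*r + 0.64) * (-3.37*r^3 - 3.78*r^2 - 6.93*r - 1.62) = -4.7854*r^5 - 20.4989*r^4 - 28.9696*r^3 - 35.8353*r^2 - 11.709*r - 1.0368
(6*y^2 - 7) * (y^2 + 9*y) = 6*y^4 + 54*y^3 - 7*y^2 - 63*y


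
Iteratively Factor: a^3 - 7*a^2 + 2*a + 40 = (a + 2)*(a^2 - 9*a + 20) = (a - 4)*(a + 2)*(a - 5)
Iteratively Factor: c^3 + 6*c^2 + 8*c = (c)*(c^2 + 6*c + 8) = c*(c + 2)*(c + 4)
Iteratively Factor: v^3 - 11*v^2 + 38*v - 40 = (v - 2)*(v^2 - 9*v + 20) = (v - 4)*(v - 2)*(v - 5)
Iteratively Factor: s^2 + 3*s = (s)*(s + 3)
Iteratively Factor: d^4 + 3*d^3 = (d + 3)*(d^3) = d*(d + 3)*(d^2) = d^2*(d + 3)*(d)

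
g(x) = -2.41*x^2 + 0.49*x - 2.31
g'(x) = 0.49 - 4.82*x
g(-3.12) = -27.30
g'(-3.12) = 15.53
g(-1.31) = -7.09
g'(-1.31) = 6.80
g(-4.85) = -61.38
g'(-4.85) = 23.87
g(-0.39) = -2.87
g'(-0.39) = 2.37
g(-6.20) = -97.99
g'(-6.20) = 30.37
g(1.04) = -4.41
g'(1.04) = -4.52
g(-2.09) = -13.86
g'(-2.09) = 10.56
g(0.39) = -2.49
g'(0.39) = -1.39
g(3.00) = -22.53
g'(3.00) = -13.97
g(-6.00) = -92.01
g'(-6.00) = 29.41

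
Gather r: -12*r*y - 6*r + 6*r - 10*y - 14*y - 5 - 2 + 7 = -12*r*y - 24*y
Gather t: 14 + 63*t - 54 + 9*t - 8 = 72*t - 48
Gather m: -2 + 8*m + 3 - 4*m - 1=4*m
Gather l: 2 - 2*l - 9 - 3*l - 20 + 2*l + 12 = -3*l - 15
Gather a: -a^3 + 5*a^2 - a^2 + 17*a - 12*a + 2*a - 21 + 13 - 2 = -a^3 + 4*a^2 + 7*a - 10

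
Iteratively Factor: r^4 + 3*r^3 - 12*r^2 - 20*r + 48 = (r - 2)*(r^3 + 5*r^2 - 2*r - 24) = (r - 2)*(r + 3)*(r^2 + 2*r - 8) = (r - 2)*(r + 3)*(r + 4)*(r - 2)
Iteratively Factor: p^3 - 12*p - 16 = (p + 2)*(p^2 - 2*p - 8) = (p + 2)^2*(p - 4)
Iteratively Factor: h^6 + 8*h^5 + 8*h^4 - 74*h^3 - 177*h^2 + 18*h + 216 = (h + 2)*(h^5 + 6*h^4 - 4*h^3 - 66*h^2 - 45*h + 108) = (h - 1)*(h + 2)*(h^4 + 7*h^3 + 3*h^2 - 63*h - 108) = (h - 1)*(h + 2)*(h + 3)*(h^3 + 4*h^2 - 9*h - 36) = (h - 3)*(h - 1)*(h + 2)*(h + 3)*(h^2 + 7*h + 12) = (h - 3)*(h - 1)*(h + 2)*(h + 3)^2*(h + 4)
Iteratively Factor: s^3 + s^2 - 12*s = (s + 4)*(s^2 - 3*s) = (s - 3)*(s + 4)*(s)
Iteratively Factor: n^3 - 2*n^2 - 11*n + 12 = (n - 4)*(n^2 + 2*n - 3) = (n - 4)*(n - 1)*(n + 3)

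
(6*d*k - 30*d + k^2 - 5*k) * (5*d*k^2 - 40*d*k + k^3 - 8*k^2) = 30*d^2*k^3 - 390*d^2*k^2 + 1200*d^2*k + 11*d*k^4 - 143*d*k^3 + 440*d*k^2 + k^5 - 13*k^4 + 40*k^3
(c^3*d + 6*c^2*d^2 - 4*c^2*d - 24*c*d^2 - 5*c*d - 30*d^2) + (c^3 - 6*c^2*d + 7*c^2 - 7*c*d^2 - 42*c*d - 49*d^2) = c^3*d + c^3 + 6*c^2*d^2 - 10*c^2*d + 7*c^2 - 31*c*d^2 - 47*c*d - 79*d^2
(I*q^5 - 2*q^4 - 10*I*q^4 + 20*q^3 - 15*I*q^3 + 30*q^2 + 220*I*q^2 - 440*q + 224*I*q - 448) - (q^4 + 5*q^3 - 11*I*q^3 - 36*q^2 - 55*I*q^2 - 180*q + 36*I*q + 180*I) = I*q^5 - 3*q^4 - 10*I*q^4 + 15*q^3 - 4*I*q^3 + 66*q^2 + 275*I*q^2 - 260*q + 188*I*q - 448 - 180*I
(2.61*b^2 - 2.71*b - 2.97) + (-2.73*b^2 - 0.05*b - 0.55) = -0.12*b^2 - 2.76*b - 3.52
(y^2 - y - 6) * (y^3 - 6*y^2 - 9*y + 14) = y^5 - 7*y^4 - 9*y^3 + 59*y^2 + 40*y - 84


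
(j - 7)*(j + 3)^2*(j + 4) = j^4 + 3*j^3 - 37*j^2 - 195*j - 252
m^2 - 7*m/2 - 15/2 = (m - 5)*(m + 3/2)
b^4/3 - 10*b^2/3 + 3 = (b/3 + 1)*(b - 3)*(b - 1)*(b + 1)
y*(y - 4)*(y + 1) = y^3 - 3*y^2 - 4*y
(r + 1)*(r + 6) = r^2 + 7*r + 6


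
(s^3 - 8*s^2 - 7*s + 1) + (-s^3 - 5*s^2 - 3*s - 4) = -13*s^2 - 10*s - 3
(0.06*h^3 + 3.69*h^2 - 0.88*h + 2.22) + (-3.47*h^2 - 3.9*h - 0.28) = 0.06*h^3 + 0.22*h^2 - 4.78*h + 1.94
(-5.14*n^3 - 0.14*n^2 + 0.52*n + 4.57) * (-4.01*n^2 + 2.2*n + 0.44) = 20.6114*n^5 - 10.7466*n^4 - 4.6548*n^3 - 17.2433*n^2 + 10.2828*n + 2.0108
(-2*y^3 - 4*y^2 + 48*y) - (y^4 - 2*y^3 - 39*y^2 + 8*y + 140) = -y^4 + 35*y^2 + 40*y - 140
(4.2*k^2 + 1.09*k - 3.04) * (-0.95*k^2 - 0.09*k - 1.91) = -3.99*k^4 - 1.4135*k^3 - 5.2321*k^2 - 1.8083*k + 5.8064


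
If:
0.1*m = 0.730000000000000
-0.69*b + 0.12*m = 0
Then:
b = 1.27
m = 7.30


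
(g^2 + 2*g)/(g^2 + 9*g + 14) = g/(g + 7)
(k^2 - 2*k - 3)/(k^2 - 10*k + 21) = (k + 1)/(k - 7)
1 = 1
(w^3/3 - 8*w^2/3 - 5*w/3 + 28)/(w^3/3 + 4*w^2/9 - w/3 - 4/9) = 3*(w^3 - 8*w^2 - 5*w + 84)/(3*w^3 + 4*w^2 - 3*w - 4)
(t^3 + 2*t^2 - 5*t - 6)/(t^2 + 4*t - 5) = (t^3 + 2*t^2 - 5*t - 6)/(t^2 + 4*t - 5)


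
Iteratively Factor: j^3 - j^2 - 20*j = (j + 4)*(j^2 - 5*j) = j*(j + 4)*(j - 5)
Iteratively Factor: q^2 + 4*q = (q + 4)*(q)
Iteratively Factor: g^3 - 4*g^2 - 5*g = (g - 5)*(g^2 + g) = (g - 5)*(g + 1)*(g)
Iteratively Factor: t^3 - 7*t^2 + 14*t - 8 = (t - 4)*(t^2 - 3*t + 2) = (t - 4)*(t - 1)*(t - 2)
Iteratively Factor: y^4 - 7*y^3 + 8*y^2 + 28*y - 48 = (y - 2)*(y^3 - 5*y^2 - 2*y + 24) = (y - 3)*(y - 2)*(y^2 - 2*y - 8) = (y - 3)*(y - 2)*(y + 2)*(y - 4)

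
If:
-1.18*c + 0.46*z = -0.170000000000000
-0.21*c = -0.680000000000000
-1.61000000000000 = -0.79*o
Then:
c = 3.24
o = 2.04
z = 7.94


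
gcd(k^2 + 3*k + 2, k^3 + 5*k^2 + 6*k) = k + 2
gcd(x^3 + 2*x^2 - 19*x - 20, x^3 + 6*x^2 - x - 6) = x + 1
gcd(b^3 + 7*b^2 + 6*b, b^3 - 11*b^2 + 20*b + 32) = b + 1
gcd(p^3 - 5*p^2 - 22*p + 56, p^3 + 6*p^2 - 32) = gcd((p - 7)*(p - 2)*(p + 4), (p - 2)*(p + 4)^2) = p^2 + 2*p - 8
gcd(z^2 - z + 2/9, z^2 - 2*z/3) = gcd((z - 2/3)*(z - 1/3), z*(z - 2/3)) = z - 2/3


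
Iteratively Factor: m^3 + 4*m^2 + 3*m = (m + 1)*(m^2 + 3*m) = (m + 1)*(m + 3)*(m)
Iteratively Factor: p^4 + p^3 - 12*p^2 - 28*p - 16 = (p + 2)*(p^3 - p^2 - 10*p - 8) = (p + 2)^2*(p^2 - 3*p - 4) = (p - 4)*(p + 2)^2*(p + 1)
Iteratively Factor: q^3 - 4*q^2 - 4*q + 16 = (q - 2)*(q^2 - 2*q - 8) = (q - 4)*(q - 2)*(q + 2)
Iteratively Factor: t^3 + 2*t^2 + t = (t + 1)*(t^2 + t) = (t + 1)^2*(t)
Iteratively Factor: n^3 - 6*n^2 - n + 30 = (n + 2)*(n^2 - 8*n + 15) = (n - 5)*(n + 2)*(n - 3)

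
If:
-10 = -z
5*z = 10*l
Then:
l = 5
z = 10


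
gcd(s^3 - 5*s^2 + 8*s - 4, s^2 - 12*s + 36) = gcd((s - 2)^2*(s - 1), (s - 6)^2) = 1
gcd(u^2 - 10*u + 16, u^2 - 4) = u - 2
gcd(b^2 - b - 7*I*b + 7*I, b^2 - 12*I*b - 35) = b - 7*I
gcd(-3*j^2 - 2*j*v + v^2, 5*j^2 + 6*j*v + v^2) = j + v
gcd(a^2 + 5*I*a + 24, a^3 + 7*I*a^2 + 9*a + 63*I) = a - 3*I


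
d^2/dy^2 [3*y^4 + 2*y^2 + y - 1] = 36*y^2 + 4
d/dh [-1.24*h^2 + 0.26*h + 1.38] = 0.26 - 2.48*h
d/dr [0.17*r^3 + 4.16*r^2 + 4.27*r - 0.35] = 0.51*r^2 + 8.32*r + 4.27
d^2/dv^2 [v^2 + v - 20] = 2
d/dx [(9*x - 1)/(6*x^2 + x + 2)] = (54*x^2 + 9*x - (9*x - 1)*(12*x + 1) + 18)/(6*x^2 + x + 2)^2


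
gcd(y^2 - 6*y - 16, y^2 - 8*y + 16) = 1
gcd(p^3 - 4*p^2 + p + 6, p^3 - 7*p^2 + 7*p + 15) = p^2 - 2*p - 3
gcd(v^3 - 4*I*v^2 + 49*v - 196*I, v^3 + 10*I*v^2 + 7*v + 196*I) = v^2 + 3*I*v + 28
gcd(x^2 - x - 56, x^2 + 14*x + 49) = x + 7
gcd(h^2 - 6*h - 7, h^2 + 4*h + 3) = h + 1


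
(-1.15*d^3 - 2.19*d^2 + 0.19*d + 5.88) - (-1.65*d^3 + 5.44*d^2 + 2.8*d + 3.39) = 0.5*d^3 - 7.63*d^2 - 2.61*d + 2.49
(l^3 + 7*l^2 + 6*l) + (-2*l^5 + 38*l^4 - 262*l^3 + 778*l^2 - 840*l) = -2*l^5 + 38*l^4 - 261*l^3 + 785*l^2 - 834*l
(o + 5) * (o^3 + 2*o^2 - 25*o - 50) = o^4 + 7*o^3 - 15*o^2 - 175*o - 250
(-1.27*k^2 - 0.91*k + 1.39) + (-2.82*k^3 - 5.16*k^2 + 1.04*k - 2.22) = -2.82*k^3 - 6.43*k^2 + 0.13*k - 0.83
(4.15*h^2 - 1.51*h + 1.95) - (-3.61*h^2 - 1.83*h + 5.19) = 7.76*h^2 + 0.32*h - 3.24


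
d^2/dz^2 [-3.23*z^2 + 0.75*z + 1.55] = -6.46000000000000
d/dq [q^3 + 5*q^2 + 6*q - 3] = 3*q^2 + 10*q + 6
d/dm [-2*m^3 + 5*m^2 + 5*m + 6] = -6*m^2 + 10*m + 5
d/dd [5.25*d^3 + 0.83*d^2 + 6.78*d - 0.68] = 15.75*d^2 + 1.66*d + 6.78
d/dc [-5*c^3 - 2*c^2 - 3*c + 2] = -15*c^2 - 4*c - 3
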